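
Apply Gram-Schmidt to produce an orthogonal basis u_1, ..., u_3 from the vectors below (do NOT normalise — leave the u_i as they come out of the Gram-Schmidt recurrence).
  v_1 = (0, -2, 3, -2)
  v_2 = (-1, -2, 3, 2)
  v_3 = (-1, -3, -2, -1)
Orthogonal basis:
  u_1 = (0, -2, 3, -2)
  u_2 = (-1, -16/17, 24/17, 52/17)
  u_3 = (-52/45, -131/45, -32/15, -13/45)

Apply the Gram-Schmidt recurrence
  u_1 = v_1
  u_i = v_i − Σ_{j<i} ((v_i · u_j) / (u_j · u_j)) · u_j.

Step by step this gives:
  u_1 = (0, -2, 3, -2)
  u_2 = (-1, -16/17, 24/17, 52/17)
  u_3 = (-52/45, -131/45, -32/15, -13/45)

Orthogonality check:
  u_2 · u_1 = 0 (should be 0)
  u_3 · u_1 = 0 (should be 0)
  u_3 · u_2 = 0 (should be 0)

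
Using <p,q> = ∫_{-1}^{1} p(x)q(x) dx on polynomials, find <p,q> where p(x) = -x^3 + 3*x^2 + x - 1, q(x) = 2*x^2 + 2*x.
<p,q> = 8/5

Expand the product: p(x)·q(x) = -2*x^5 + 4*x^4 + 8*x^3 - 2*x.
∫_{-1}^{1} of each monomial x^k gives [2/(k+1) if k even, 0 if k odd]. Integrating term-by-term (or equivalently evaluating the antiderivative F(x) = -x^6/3 + 4*x^5/5 + 2*x^4 - x^2 at the endpoints):
  F(1) − F(−1) = 22/15 − (-2/15) = 8/5.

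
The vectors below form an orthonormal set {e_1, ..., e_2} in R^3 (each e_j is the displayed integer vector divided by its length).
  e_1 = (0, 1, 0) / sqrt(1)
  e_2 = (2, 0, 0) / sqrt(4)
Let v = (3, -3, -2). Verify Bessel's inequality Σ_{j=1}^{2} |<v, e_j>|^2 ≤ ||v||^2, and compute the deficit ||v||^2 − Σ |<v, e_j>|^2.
Σ |<v, e_j>|^2 = 18; ||v||^2 = 22; deficit = 4

Write each e_j = u_j / sqrt(<u_j, u_j>) where u_j is the displayed integer vector. Then <v, e_j> = <v, u_j> / sqrt(<u_j, u_j>), so |<v, e_j>|^2 = <v, u_j>^2 / <u_j, u_j>.
Coefficients: <v, e_1> = -3/sqrt(1), <v, e_2> = 6/sqrt(4).
Square and sum: Σ |<v, e_j>|^2 = 18.
Compute ||v||^2 = v·v = 22.
Deficit = 22 − 18 = 4 ≥ 0, confirming Bessel's inequality. (The deficit equals ||v − Σ <v,e_j> e_j||^2, the squared distance from v to span{e_j}.)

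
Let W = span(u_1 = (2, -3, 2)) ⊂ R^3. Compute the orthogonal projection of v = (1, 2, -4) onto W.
proj_W(v) = (-24/17, 36/17, -24/17)

Set up U = [u_1 | ... | u_1] ∈ R^(3×1). The projector onto W = col(U) is P = U (U^T U)^(-1) U^T.
Compute U^T U =
  [17],
and U^T v = (-12).
Solve U^T U · c = U^T v for the coefficients: c = (-12/17). The projection is proj_W(v) = U c.
Check: (v - proj_W(v)) · u_1 = 0  (should be 0).
Result: proj_W(v) = (-24/17, 36/17, -24/17).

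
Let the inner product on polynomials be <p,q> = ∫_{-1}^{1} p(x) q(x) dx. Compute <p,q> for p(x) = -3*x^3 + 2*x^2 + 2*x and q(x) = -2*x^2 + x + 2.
<p,q> = 6/5

Expand the product: p(x)·q(x) = 6*x^5 - 7*x^4 - 8*x^3 + 6*x^2 + 4*x.
∫_{-1}^{1} of each monomial x^k gives [2/(k+1) if k even, 0 if k odd]. Integrating term-by-term (or equivalently evaluating the antiderivative F(x) = x^6 - 7*x^5/5 - 2*x^4 + 2*x^3 + 2*x^2 at the endpoints):
  F(1) − F(−1) = 8/5 − (2/5) = 6/5.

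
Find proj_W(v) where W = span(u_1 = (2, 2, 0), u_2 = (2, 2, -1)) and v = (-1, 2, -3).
proj_W(v) = (1/2, 1/2, -3)

Set up U = [u_1 | ... | u_2] ∈ R^(3×2). The projector onto W = col(U) is P = U (U^T U)^(-1) U^T.
Compute U^T U =
  [8, 8]
  [8, 9],
and U^T v = (2, 5).
Solve U^T U · c = U^T v for the coefficients: c = (-11/4, 3). The projection is proj_W(v) = U c.
Check: (v - proj_W(v)) · u_1 = 0  (should be 0).
Check: (v - proj_W(v)) · u_2 = 0  (should be 0).
Result: proj_W(v) = (1/2, 1/2, -3).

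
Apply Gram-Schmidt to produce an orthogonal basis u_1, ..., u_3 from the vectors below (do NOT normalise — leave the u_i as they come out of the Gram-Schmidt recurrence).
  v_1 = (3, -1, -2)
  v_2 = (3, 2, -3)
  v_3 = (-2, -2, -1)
Orthogonal basis:
  u_1 = (3, -1, -2)
  u_2 = (3/14, 41/14, -8/7)
  u_3 = (-203/139, -87/139, -261/139)

Apply the Gram-Schmidt recurrence
  u_1 = v_1
  u_i = v_i − Σ_{j<i} ((v_i · u_j) / (u_j · u_j)) · u_j.

Step by step this gives:
  u_1 = (3, -1, -2)
  u_2 = (3/14, 41/14, -8/7)
  u_3 = (-203/139, -87/139, -261/139)

Orthogonality check:
  u_2 · u_1 = 0 (should be 0)
  u_3 · u_1 = 0 (should be 0)
  u_3 · u_2 = 0 (should be 0)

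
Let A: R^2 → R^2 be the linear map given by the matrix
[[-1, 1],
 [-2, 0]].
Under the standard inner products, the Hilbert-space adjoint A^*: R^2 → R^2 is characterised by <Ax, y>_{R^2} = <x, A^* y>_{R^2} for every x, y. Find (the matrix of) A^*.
A^* = A^T =
[[-1, -2],
 [1, 0]]

For real matrices with standard dot products, the defining identity <Ax, y> = <x, A^* y> gives (Ax)^T y = x^T (A^*) y, i.e. x^T A^T y = x^T (A^*) y. Since this holds for all x, y, we must have A^* = A^T. Therefore
A^* =
[[-1, -2],
 [1, 0]].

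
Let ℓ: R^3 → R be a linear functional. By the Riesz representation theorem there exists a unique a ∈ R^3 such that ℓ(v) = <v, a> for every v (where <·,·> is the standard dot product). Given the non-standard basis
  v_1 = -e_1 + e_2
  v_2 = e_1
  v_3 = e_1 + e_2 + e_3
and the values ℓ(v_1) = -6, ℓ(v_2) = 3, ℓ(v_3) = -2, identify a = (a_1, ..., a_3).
a = (3, -3, -2)

Write a = (a_1, ..., a_3) in the standard basis. For each basis vector v_i, ℓ(v_i) = <v_i, a> is a linear equation in the a_j's. Collect the n equations into a matrix system V a = ℓ, where row i of V is v_i (expressed in the standard basis). Since V is invertible (lower-triangular with 1s on the diagonal, up to permutation), solve by back-substitution:
  V =
[[-1, 1, 0],
 [1, 0, 0],
 [1, 1, 1]]
  V a = (-6, 3, -2)
Solving gives a = (3, -3, -2).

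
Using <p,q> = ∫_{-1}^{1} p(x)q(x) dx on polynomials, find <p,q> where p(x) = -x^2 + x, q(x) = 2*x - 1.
<p,q> = 2

Expand the product: p(x)·q(x) = -2*x^3 + 3*x^2 - x.
∫_{-1}^{1} of each monomial x^k gives [2/(k+1) if k even, 0 if k odd]. Integrating term-by-term (or equivalently evaluating the antiderivative F(x) = -x^4/2 + x^3 - x^2/2 at the endpoints):
  F(1) − F(−1) = 0 − (-2) = 2.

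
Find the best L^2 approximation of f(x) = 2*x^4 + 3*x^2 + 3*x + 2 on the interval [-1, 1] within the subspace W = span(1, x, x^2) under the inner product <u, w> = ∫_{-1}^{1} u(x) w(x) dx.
g(x) = 33*x^2/7 + 3*x + 64/35

The best approximation g ∈ W is the orthogonal projection of f onto W. Writing g = a_0 + a_1 x + a_2 x^2, the coefficients solve the normal equations G · a = b where
  G_{ij} = <φ_i, φ_j> and b_i = <f, φ_i>, with φ_0 = 1, φ_1 = x, φ_2 = x^2.
G =
  [2, 0, 2/3]
  [0, 2/3, 0]
  [2/3, 0, 2/5],
b = (34/5, 2, 326/105).
Solving gives a_0 = 64/35, a_1 = 3, a_2 = 33/7, so
  g(x) = 33*x^2/7 + 3*x + 64/35.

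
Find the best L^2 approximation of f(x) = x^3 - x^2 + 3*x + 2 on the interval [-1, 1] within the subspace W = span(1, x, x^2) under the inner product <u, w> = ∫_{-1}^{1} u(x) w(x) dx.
g(x) = -x^2 + 18*x/5 + 2

The best approximation g ∈ W is the orthogonal projection of f onto W. Writing g = a_0 + a_1 x + a_2 x^2, the coefficients solve the normal equations G · a = b where
  G_{ij} = <φ_i, φ_j> and b_i = <f, φ_i>, with φ_0 = 1, φ_1 = x, φ_2 = x^2.
G =
  [2, 0, 2/3]
  [0, 2/3, 0]
  [2/3, 0, 2/5],
b = (10/3, 12/5, 14/15).
Solving gives a_0 = 2, a_1 = 18/5, a_2 = -1, so
  g(x) = -x^2 + 18*x/5 + 2.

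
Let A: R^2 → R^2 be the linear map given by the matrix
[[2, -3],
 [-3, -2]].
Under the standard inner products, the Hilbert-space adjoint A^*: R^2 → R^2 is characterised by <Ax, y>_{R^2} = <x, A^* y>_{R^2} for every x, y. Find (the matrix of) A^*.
A^* = A^T =
[[2, -3],
 [-3, -2]]

For real matrices with standard dot products, the defining identity <Ax, y> = <x, A^* y> gives (Ax)^T y = x^T (A^*) y, i.e. x^T A^T y = x^T (A^*) y. Since this holds for all x, y, we must have A^* = A^T. Therefore
A^* =
[[2, -3],
 [-3, -2]].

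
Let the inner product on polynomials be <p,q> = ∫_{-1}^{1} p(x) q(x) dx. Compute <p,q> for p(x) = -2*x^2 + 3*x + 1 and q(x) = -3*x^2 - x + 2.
<p,q> = -4/15

Expand the product: p(x)·q(x) = 6*x^4 - 7*x^3 - 10*x^2 + 5*x + 2.
∫_{-1}^{1} of each monomial x^k gives [2/(k+1) if k even, 0 if k odd]. Integrating term-by-term (or equivalently evaluating the antiderivative F(x) = 6*x^5/5 - 7*x^4/4 - 10*x^3/3 + 5*x^2/2 + 2*x at the endpoints):
  F(1) − F(−1) = 37/60 − (53/60) = -4/15.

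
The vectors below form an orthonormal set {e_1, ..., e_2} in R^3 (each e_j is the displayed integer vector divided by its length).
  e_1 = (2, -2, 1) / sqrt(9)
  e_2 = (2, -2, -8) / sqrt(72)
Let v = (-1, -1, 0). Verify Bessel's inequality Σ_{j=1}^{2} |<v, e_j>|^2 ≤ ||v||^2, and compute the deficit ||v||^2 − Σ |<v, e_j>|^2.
Σ |<v, e_j>|^2 = 0; ||v||^2 = 2; deficit = 2

Write each e_j = u_j / sqrt(<u_j, u_j>) where u_j is the displayed integer vector. Then <v, e_j> = <v, u_j> / sqrt(<u_j, u_j>), so |<v, e_j>|^2 = <v, u_j>^2 / <u_j, u_j>.
Coefficients: <v, e_1> = 0/sqrt(9), <v, e_2> = 0/sqrt(72).
Square and sum: Σ |<v, e_j>|^2 = 0.
Compute ||v||^2 = v·v = 2.
Deficit = 2 − 0 = 2 ≥ 0, confirming Bessel's inequality. (The deficit equals ||v − Σ <v,e_j> e_j||^2, the squared distance from v to span{e_j}.)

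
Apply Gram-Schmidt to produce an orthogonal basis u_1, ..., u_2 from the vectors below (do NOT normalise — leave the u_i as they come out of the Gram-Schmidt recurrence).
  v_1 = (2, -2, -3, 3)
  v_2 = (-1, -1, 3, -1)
Orthogonal basis:
  u_1 = (2, -2, -3, 3)
  u_2 = (-1/13, -25/13, 21/13, 5/13)

Apply the Gram-Schmidt recurrence
  u_1 = v_1
  u_i = v_i − Σ_{j<i} ((v_i · u_j) / (u_j · u_j)) · u_j.

Step by step this gives:
  u_1 = (2, -2, -3, 3)
  u_2 = (-1/13, -25/13, 21/13, 5/13)

Orthogonality check:
  u_2 · u_1 = 0 (should be 0)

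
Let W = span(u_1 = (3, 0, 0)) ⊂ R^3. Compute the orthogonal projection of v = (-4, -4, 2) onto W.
proj_W(v) = (-4, 0, 0)

Set up U = [u_1 | ... | u_1] ∈ R^(3×1). The projector onto W = col(U) is P = U (U^T U)^(-1) U^T.
Compute U^T U =
  [9],
and U^T v = (-12).
Solve U^T U · c = U^T v for the coefficients: c = (-4/3). The projection is proj_W(v) = U c.
Check: (v - proj_W(v)) · u_1 = 0  (should be 0).
Result: proj_W(v) = (-4, 0, 0).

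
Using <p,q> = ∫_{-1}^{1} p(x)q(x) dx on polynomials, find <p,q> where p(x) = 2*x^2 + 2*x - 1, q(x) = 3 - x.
<p,q> = -10/3

Expand the product: p(x)·q(x) = -2*x^3 + 4*x^2 + 7*x - 3.
∫_{-1}^{1} of each monomial x^k gives [2/(k+1) if k even, 0 if k odd]. Integrating term-by-term (or equivalently evaluating the antiderivative F(x) = -x^4/2 + 4*x^3/3 + 7*x^2/2 - 3*x at the endpoints):
  F(1) − F(−1) = 4/3 − (14/3) = -10/3.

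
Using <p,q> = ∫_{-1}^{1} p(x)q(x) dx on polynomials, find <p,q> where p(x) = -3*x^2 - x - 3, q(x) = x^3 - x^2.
<p,q> = 14/5

Expand the product: p(x)·q(x) = -3*x^5 + 2*x^4 - 2*x^3 + 3*x^2.
∫_{-1}^{1} of each monomial x^k gives [2/(k+1) if k even, 0 if k odd]. Integrating term-by-term (or equivalently evaluating the antiderivative F(x) = -x^6/2 + 2*x^5/5 - x^4/2 + x^3 at the endpoints):
  F(1) − F(−1) = 2/5 − (-12/5) = 14/5.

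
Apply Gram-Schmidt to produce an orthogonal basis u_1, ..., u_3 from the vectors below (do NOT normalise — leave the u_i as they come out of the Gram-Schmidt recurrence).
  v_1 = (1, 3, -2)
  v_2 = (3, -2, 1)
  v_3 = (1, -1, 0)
Orthogonal basis:
  u_1 = (1, 3, -2)
  u_2 = (47/14, -13/14, 2/7)
  u_3 = (-2/57, -14/57, -22/57)

Apply the Gram-Schmidt recurrence
  u_1 = v_1
  u_i = v_i − Σ_{j<i} ((v_i · u_j) / (u_j · u_j)) · u_j.

Step by step this gives:
  u_1 = (1, 3, -2)
  u_2 = (47/14, -13/14, 2/7)
  u_3 = (-2/57, -14/57, -22/57)

Orthogonality check:
  u_2 · u_1 = 0 (should be 0)
  u_3 · u_1 = 0 (should be 0)
  u_3 · u_2 = 0 (should be 0)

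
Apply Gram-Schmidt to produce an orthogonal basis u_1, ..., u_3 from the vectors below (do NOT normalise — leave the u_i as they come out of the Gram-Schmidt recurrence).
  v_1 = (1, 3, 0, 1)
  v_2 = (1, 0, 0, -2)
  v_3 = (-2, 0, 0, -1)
Orthogonal basis:
  u_1 = (1, 3, 0, 1)
  u_2 = (12/11, 3/11, 0, -21/11)
  u_3 = (-5/3, 5/6, 0, -5/6)

Apply the Gram-Schmidt recurrence
  u_1 = v_1
  u_i = v_i − Σ_{j<i} ((v_i · u_j) / (u_j · u_j)) · u_j.

Step by step this gives:
  u_1 = (1, 3, 0, 1)
  u_2 = (12/11, 3/11, 0, -21/11)
  u_3 = (-5/3, 5/6, 0, -5/6)

Orthogonality check:
  u_2 · u_1 = 0 (should be 0)
  u_3 · u_1 = 0 (should be 0)
  u_3 · u_2 = 0 (should be 0)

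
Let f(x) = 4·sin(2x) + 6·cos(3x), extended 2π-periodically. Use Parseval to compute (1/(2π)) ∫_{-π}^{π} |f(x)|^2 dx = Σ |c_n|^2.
Σ |c_n|^2 = 26

Expand |f|^2 and use orthogonality of {sin(nx), cos(mx)} on [-π, π]:
  ∫_{-π}^{π} sin(nx)^2 dx = π, ∫ cos(mx)^2 dx = π, and cross terms integrate to 0.
So ∫_{-π}^{π} f(x)^2 dx = 4^2 · π + 6^2 · π = (16 + 36)π.
Divide by 2π: (16 + 36)/2 = 26.
By Parseval, this equals Σ |c_n|^2.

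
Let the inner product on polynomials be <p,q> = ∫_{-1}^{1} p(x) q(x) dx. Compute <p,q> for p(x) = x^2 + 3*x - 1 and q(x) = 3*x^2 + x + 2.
<p,q> = -22/15

Expand the product: p(x)·q(x) = 3*x^4 + 10*x^3 + 2*x^2 + 5*x - 2.
∫_{-1}^{1} of each monomial x^k gives [2/(k+1) if k even, 0 if k odd]. Integrating term-by-term (or equivalently evaluating the antiderivative F(x) = 3*x^5/5 + 5*x^4/2 + 2*x^3/3 + 5*x^2/2 - 2*x at the endpoints):
  F(1) − F(−1) = 64/15 − (86/15) = -22/15.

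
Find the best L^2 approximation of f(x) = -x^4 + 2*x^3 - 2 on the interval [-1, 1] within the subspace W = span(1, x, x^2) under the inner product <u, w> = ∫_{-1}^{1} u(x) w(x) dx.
g(x) = -6*x^2/7 + 6*x/5 - 67/35

The best approximation g ∈ W is the orthogonal projection of f onto W. Writing g = a_0 + a_1 x + a_2 x^2, the coefficients solve the normal equations G · a = b where
  G_{ij} = <φ_i, φ_j> and b_i = <f, φ_i>, with φ_0 = 1, φ_1 = x, φ_2 = x^2.
G =
  [2, 0, 2/3]
  [0, 2/3, 0]
  [2/3, 0, 2/5],
b = (-22/5, 4/5, -34/21).
Solving gives a_0 = -67/35, a_1 = 6/5, a_2 = -6/7, so
  g(x) = -6*x^2/7 + 6*x/5 - 67/35.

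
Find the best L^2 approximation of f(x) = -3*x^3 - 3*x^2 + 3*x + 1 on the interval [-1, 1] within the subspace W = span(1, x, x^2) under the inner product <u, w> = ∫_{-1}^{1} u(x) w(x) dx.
g(x) = -3*x^2 + 6*x/5 + 1

The best approximation g ∈ W is the orthogonal projection of f onto W. Writing g = a_0 + a_1 x + a_2 x^2, the coefficients solve the normal equations G · a = b where
  G_{ij} = <φ_i, φ_j> and b_i = <f, φ_i>, with φ_0 = 1, φ_1 = x, φ_2 = x^2.
G =
  [2, 0, 2/3]
  [0, 2/3, 0]
  [2/3, 0, 2/5],
b = (0, 4/5, -8/15).
Solving gives a_0 = 1, a_1 = 6/5, a_2 = -3, so
  g(x) = -3*x^2 + 6*x/5 + 1.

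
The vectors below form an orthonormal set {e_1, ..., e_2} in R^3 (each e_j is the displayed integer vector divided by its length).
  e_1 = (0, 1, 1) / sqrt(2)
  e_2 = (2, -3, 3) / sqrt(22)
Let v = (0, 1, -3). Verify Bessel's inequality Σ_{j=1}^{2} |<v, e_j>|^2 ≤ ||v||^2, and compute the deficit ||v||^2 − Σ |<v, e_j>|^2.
Σ |<v, e_j>|^2 = 94/11; ||v||^2 = 10; deficit = 16/11

Write each e_j = u_j / sqrt(<u_j, u_j>) where u_j is the displayed integer vector. Then <v, e_j> = <v, u_j> / sqrt(<u_j, u_j>), so |<v, e_j>|^2 = <v, u_j>^2 / <u_j, u_j>.
Coefficients: <v, e_1> = -2/sqrt(2), <v, e_2> = -12/sqrt(22).
Square and sum: Σ |<v, e_j>|^2 = 94/11.
Compute ||v||^2 = v·v = 10.
Deficit = 10 − 94/11 = 16/11 ≥ 0, confirming Bessel's inequality. (The deficit equals ||v − Σ <v,e_j> e_j||^2, the squared distance from v to span{e_j}.)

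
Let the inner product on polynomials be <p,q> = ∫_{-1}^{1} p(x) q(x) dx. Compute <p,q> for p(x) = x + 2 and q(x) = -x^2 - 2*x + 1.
<p,q> = 4/3

Expand the product: p(x)·q(x) = -x^3 - 4*x^2 - 3*x + 2.
∫_{-1}^{1} of each monomial x^k gives [2/(k+1) if k even, 0 if k odd]. Integrating term-by-term (or equivalently evaluating the antiderivative F(x) = -x^4/4 - 4*x^3/3 - 3*x^2/2 + 2*x at the endpoints):
  F(1) − F(−1) = -13/12 − (-29/12) = 4/3.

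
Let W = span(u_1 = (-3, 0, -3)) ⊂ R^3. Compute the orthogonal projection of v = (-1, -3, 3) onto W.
proj_W(v) = (1, 0, 1)

Set up U = [u_1 | ... | u_1] ∈ R^(3×1). The projector onto W = col(U) is P = U (U^T U)^(-1) U^T.
Compute U^T U =
  [18],
and U^T v = (-6).
Solve U^T U · c = U^T v for the coefficients: c = (-1/3). The projection is proj_W(v) = U c.
Check: (v - proj_W(v)) · u_1 = 0  (should be 0).
Result: proj_W(v) = (1, 0, 1).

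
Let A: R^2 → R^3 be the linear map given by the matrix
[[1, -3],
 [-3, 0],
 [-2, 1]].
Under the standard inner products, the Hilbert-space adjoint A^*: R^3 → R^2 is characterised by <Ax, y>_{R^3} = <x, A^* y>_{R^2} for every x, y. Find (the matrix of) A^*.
A^* = A^T =
[[1, -3, -2],
 [-3, 0, 1]]

For real matrices with standard dot products, the defining identity <Ax, y> = <x, A^* y> gives (Ax)^T y = x^T (A^*) y, i.e. x^T A^T y = x^T (A^*) y. Since this holds for all x, y, we must have A^* = A^T. Therefore
A^* =
[[1, -3, -2],
 [-3, 0, 1]].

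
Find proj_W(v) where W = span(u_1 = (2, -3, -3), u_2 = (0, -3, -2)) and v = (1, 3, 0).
proj_W(v) = (88/61, 147/61, 54/61)

Set up U = [u_1 | ... | u_2] ∈ R^(3×2). The projector onto W = col(U) is P = U (U^T U)^(-1) U^T.
Compute U^T U =
  [22, 15]
  [15, 13],
and U^T v = (-7, -9).
Solve U^T U · c = U^T v for the coefficients: c = (44/61, -93/61). The projection is proj_W(v) = U c.
Check: (v - proj_W(v)) · u_1 = 0  (should be 0).
Check: (v - proj_W(v)) · u_2 = 0  (should be 0).
Result: proj_W(v) = (88/61, 147/61, 54/61).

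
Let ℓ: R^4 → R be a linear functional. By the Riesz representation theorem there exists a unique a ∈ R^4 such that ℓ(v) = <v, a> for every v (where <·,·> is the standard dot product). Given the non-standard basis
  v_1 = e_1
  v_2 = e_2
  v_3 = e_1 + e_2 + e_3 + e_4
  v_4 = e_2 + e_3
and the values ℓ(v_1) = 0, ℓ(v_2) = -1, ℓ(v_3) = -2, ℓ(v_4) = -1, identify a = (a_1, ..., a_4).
a = (0, -1, 0, -1)

Write a = (a_1, ..., a_4) in the standard basis. For each basis vector v_i, ℓ(v_i) = <v_i, a> is a linear equation in the a_j's. Collect the n equations into a matrix system V a = ℓ, where row i of V is v_i (expressed in the standard basis). Since V is invertible (lower-triangular with 1s on the diagonal, up to permutation), solve by back-substitution:
  V =
[[1, 0, 0, 0],
 [0, 1, 0, 0],
 [1, 1, 1, 1],
 [0, 1, 1, 0]]
  V a = (0, -1, -2, -1)
Solving gives a = (0, -1, 0, -1).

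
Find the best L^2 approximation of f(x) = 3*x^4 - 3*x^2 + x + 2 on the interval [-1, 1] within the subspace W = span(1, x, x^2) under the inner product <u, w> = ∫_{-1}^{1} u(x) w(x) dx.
g(x) = -3*x^2/7 + x + 61/35

The best approximation g ∈ W is the orthogonal projection of f onto W. Writing g = a_0 + a_1 x + a_2 x^2, the coefficients solve the normal equations G · a = b where
  G_{ij} = <φ_i, φ_j> and b_i = <f, φ_i>, with φ_0 = 1, φ_1 = x, φ_2 = x^2.
G =
  [2, 0, 2/3]
  [0, 2/3, 0]
  [2/3, 0, 2/5],
b = (16/5, 2/3, 104/105).
Solving gives a_0 = 61/35, a_1 = 1, a_2 = -3/7, so
  g(x) = -3*x^2/7 + x + 61/35.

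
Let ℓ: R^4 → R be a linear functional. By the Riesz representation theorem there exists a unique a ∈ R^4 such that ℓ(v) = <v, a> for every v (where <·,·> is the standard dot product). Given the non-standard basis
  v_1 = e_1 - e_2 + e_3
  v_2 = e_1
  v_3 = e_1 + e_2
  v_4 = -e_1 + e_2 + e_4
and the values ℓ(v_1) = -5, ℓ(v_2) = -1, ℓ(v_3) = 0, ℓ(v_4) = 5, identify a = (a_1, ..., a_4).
a = (-1, 1, -3, 3)

Write a = (a_1, ..., a_4) in the standard basis. For each basis vector v_i, ℓ(v_i) = <v_i, a> is a linear equation in the a_j's. Collect the n equations into a matrix system V a = ℓ, where row i of V is v_i (expressed in the standard basis). Since V is invertible (lower-triangular with 1s on the diagonal, up to permutation), solve by back-substitution:
  V =
[[1, -1, 1, 0],
 [1, 0, 0, 0],
 [1, 1, 0, 0],
 [-1, 1, 0, 1]]
  V a = (-5, -1, 0, 5)
Solving gives a = (-1, 1, -3, 3).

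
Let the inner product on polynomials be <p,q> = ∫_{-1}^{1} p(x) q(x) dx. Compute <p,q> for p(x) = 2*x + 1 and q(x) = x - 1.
<p,q> = -2/3

Expand the product: p(x)·q(x) = 2*x^2 - x - 1.
∫_{-1}^{1} of each monomial x^k gives [2/(k+1) if k even, 0 if k odd]. Integrating term-by-term (or equivalently evaluating the antiderivative F(x) = 2*x^3/3 - x^2/2 - x at the endpoints):
  F(1) − F(−1) = -5/6 − (-1/6) = -2/3.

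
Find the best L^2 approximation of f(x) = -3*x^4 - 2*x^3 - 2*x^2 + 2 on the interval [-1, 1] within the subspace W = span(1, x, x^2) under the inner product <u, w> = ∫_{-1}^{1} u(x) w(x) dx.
g(x) = -32*x^2/7 - 6*x/5 + 79/35

The best approximation g ∈ W is the orthogonal projection of f onto W. Writing g = a_0 + a_1 x + a_2 x^2, the coefficients solve the normal equations G · a = b where
  G_{ij} = <φ_i, φ_j> and b_i = <f, φ_i>, with φ_0 = 1, φ_1 = x, φ_2 = x^2.
G =
  [2, 0, 2/3]
  [0, 2/3, 0]
  [2/3, 0, 2/5],
b = (22/15, -4/5, -34/105).
Solving gives a_0 = 79/35, a_1 = -6/5, a_2 = -32/7, so
  g(x) = -32*x^2/7 - 6*x/5 + 79/35.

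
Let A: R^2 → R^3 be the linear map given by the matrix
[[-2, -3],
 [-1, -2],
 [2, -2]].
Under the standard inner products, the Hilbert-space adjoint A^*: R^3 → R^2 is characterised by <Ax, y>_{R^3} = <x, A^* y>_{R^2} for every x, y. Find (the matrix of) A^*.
A^* = A^T =
[[-2, -1, 2],
 [-3, -2, -2]]

For real matrices with standard dot products, the defining identity <Ax, y> = <x, A^* y> gives (Ax)^T y = x^T (A^*) y, i.e. x^T A^T y = x^T (A^*) y. Since this holds for all x, y, we must have A^* = A^T. Therefore
A^* =
[[-2, -1, 2],
 [-3, -2, -2]].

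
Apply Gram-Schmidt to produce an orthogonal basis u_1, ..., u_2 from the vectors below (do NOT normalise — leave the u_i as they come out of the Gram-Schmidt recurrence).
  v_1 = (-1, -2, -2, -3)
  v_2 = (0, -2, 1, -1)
Orthogonal basis:
  u_1 = (-1, -2, -2, -3)
  u_2 = (5/18, -13/9, 14/9, -1/6)

Apply the Gram-Schmidt recurrence
  u_1 = v_1
  u_i = v_i − Σ_{j<i} ((v_i · u_j) / (u_j · u_j)) · u_j.

Step by step this gives:
  u_1 = (-1, -2, -2, -3)
  u_2 = (5/18, -13/9, 14/9, -1/6)

Orthogonality check:
  u_2 · u_1 = 0 (should be 0)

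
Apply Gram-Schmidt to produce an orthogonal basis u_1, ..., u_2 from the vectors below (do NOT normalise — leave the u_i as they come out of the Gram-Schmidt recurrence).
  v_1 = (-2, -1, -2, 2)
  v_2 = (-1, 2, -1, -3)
Orthogonal basis:
  u_1 = (-2, -1, -2, 2)
  u_2 = (-21/13, 22/13, -21/13, -31/13)

Apply the Gram-Schmidt recurrence
  u_1 = v_1
  u_i = v_i − Σ_{j<i} ((v_i · u_j) / (u_j · u_j)) · u_j.

Step by step this gives:
  u_1 = (-2, -1, -2, 2)
  u_2 = (-21/13, 22/13, -21/13, -31/13)

Orthogonality check:
  u_2 · u_1 = 0 (should be 0)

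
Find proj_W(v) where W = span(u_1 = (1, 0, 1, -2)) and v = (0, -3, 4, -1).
proj_W(v) = (1, 0, 1, -2)

Set up U = [u_1 | ... | u_1] ∈ R^(4×1). The projector onto W = col(U) is P = U (U^T U)^(-1) U^T.
Compute U^T U =
  [6],
and U^T v = (6).
Solve U^T U · c = U^T v for the coefficients: c = (1). The projection is proj_W(v) = U c.
Check: (v - proj_W(v)) · u_1 = 0  (should be 0).
Result: proj_W(v) = (1, 0, 1, -2).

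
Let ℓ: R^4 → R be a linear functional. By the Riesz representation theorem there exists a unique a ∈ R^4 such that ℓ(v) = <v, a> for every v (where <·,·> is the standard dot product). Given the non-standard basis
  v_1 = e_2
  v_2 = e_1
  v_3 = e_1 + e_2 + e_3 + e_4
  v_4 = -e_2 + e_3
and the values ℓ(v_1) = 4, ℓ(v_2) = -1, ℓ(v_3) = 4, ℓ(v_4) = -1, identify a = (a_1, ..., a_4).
a = (-1, 4, 3, -2)

Write a = (a_1, ..., a_4) in the standard basis. For each basis vector v_i, ℓ(v_i) = <v_i, a> is a linear equation in the a_j's. Collect the n equations into a matrix system V a = ℓ, where row i of V is v_i (expressed in the standard basis). Since V is invertible (lower-triangular with 1s on the diagonal, up to permutation), solve by back-substitution:
  V =
[[0, 1, 0, 0],
 [1, 0, 0, 0],
 [1, 1, 1, 1],
 [0, -1, 1, 0]]
  V a = (4, -1, 4, -1)
Solving gives a = (-1, 4, 3, -2).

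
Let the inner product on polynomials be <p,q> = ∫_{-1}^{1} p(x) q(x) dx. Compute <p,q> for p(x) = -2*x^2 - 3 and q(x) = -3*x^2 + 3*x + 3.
<p,q> = -68/5

Expand the product: p(x)·q(x) = 6*x^4 - 6*x^3 + 3*x^2 - 9*x - 9.
∫_{-1}^{1} of each monomial x^k gives [2/(k+1) if k even, 0 if k odd]. Integrating term-by-term (or equivalently evaluating the antiderivative F(x) = 6*x^5/5 - 3*x^4/2 + x^3 - 9*x^2/2 - 9*x at the endpoints):
  F(1) − F(−1) = -64/5 − (4/5) = -68/5.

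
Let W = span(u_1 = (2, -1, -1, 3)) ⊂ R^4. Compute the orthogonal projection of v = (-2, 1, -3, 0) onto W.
proj_W(v) = (-4/15, 2/15, 2/15, -2/5)

Set up U = [u_1 | ... | u_1] ∈ R^(4×1). The projector onto W = col(U) is P = U (U^T U)^(-1) U^T.
Compute U^T U =
  [15],
and U^T v = (-2).
Solve U^T U · c = U^T v for the coefficients: c = (-2/15). The projection is proj_W(v) = U c.
Check: (v - proj_W(v)) · u_1 = 0  (should be 0).
Result: proj_W(v) = (-4/15, 2/15, 2/15, -2/5).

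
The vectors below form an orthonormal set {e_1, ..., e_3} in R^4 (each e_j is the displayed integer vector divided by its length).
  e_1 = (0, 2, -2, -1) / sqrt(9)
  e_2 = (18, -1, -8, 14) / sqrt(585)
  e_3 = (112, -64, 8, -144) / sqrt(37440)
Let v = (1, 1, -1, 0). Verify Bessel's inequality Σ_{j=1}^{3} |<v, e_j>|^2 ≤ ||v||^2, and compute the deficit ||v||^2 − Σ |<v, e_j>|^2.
Σ |<v, e_j>|^2 = 26/9; ||v||^2 = 3; deficit = 1/9

Write each e_j = u_j / sqrt(<u_j, u_j>) where u_j is the displayed integer vector. Then <v, e_j> = <v, u_j> / sqrt(<u_j, u_j>), so |<v, e_j>|^2 = <v, u_j>^2 / <u_j, u_j>.
Coefficients: <v, e_1> = 4/sqrt(9), <v, e_2> = 25/sqrt(585), <v, e_3> = 40/sqrt(37440).
Square and sum: Σ |<v, e_j>|^2 = 26/9.
Compute ||v||^2 = v·v = 3.
Deficit = 3 − 26/9 = 1/9 ≥ 0, confirming Bessel's inequality. (The deficit equals ||v − Σ <v,e_j> e_j||^2, the squared distance from v to span{e_j}.)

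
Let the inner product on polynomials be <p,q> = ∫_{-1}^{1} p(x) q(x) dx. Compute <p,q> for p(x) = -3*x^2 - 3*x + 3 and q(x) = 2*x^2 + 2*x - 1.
<p,q> = -32/5

Expand the product: p(x)·q(x) = -6*x^4 - 12*x^3 + 3*x^2 + 9*x - 3.
∫_{-1}^{1} of each monomial x^k gives [2/(k+1) if k even, 0 if k odd]. Integrating term-by-term (or equivalently evaluating the antiderivative F(x) = -6*x^5/5 - 3*x^4 + x^3 + 9*x^2/2 - 3*x at the endpoints):
  F(1) − F(−1) = -17/10 − (47/10) = -32/5.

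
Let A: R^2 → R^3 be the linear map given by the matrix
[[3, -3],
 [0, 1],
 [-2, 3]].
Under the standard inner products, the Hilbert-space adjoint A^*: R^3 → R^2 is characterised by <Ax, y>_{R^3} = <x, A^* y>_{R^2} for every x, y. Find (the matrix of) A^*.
A^* = A^T =
[[3, 0, -2],
 [-3, 1, 3]]

For real matrices with standard dot products, the defining identity <Ax, y> = <x, A^* y> gives (Ax)^T y = x^T (A^*) y, i.e. x^T A^T y = x^T (A^*) y. Since this holds for all x, y, we must have A^* = A^T. Therefore
A^* =
[[3, 0, -2],
 [-3, 1, 3]].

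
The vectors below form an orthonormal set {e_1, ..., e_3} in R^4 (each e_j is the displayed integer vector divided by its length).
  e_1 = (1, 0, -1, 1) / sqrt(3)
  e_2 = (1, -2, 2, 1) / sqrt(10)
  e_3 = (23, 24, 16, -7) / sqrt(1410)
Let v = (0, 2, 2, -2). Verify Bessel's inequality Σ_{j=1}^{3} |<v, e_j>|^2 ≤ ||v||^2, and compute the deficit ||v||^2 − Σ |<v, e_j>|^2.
Σ |<v, e_j>|^2 = 12; ||v||^2 = 12; deficit = 0

Write each e_j = u_j / sqrt(<u_j, u_j>) where u_j is the displayed integer vector. Then <v, e_j> = <v, u_j> / sqrt(<u_j, u_j>), so |<v, e_j>|^2 = <v, u_j>^2 / <u_j, u_j>.
Coefficients: <v, e_1> = -4/sqrt(3), <v, e_2> = -2/sqrt(10), <v, e_3> = 94/sqrt(1410).
Square and sum: Σ |<v, e_j>|^2 = 12.
Compute ||v||^2 = v·v = 12.
Deficit = 12 − 12 = 0 ≥ 0, confirming Bessel's inequality. (The deficit equals ||v − Σ <v,e_j> e_j||^2, the squared distance from v to span{e_j}.)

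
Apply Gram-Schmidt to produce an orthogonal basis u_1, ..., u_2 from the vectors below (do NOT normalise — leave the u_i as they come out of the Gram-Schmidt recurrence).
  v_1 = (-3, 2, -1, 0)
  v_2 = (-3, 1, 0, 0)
Orthogonal basis:
  u_1 = (-3, 2, -1, 0)
  u_2 = (-9/14, -4/7, 11/14, 0)

Apply the Gram-Schmidt recurrence
  u_1 = v_1
  u_i = v_i − Σ_{j<i} ((v_i · u_j) / (u_j · u_j)) · u_j.

Step by step this gives:
  u_1 = (-3, 2, -1, 0)
  u_2 = (-9/14, -4/7, 11/14, 0)

Orthogonality check:
  u_2 · u_1 = 0 (should be 0)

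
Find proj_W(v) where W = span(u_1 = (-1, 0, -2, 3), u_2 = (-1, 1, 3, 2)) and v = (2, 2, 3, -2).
proj_W(v) = (131/209, 84/209, 62/19, -477/209)

Set up U = [u_1 | ... | u_2] ∈ R^(4×2). The projector onto W = col(U) is P = U (U^T U)^(-1) U^T.
Compute U^T U =
  [14, 1]
  [1, 15],
and U^T v = (-14, 5).
Solve U^T U · c = U^T v for the coefficients: c = (-215/209, 84/209). The projection is proj_W(v) = U c.
Check: (v - proj_W(v)) · u_1 = 0  (should be 0).
Check: (v - proj_W(v)) · u_2 = 0  (should be 0).
Result: proj_W(v) = (131/209, 84/209, 62/19, -477/209).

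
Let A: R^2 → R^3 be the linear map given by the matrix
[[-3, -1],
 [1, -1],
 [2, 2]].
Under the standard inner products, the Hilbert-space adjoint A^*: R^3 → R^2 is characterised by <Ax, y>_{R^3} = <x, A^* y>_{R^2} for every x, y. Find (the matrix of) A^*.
A^* = A^T =
[[-3, 1, 2],
 [-1, -1, 2]]

For real matrices with standard dot products, the defining identity <Ax, y> = <x, A^* y> gives (Ax)^T y = x^T (A^*) y, i.e. x^T A^T y = x^T (A^*) y. Since this holds for all x, y, we must have A^* = A^T. Therefore
A^* =
[[-3, 1, 2],
 [-1, -1, 2]].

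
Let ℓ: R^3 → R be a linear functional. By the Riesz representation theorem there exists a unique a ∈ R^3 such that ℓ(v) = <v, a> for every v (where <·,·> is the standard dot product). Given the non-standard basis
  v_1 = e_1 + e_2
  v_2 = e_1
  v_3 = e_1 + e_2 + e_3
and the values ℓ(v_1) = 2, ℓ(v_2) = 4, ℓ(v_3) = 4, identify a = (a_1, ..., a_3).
a = (4, -2, 2)

Write a = (a_1, ..., a_3) in the standard basis. For each basis vector v_i, ℓ(v_i) = <v_i, a> is a linear equation in the a_j's. Collect the n equations into a matrix system V a = ℓ, where row i of V is v_i (expressed in the standard basis). Since V is invertible (lower-triangular with 1s on the diagonal, up to permutation), solve by back-substitution:
  V =
[[1, 1, 0],
 [1, 0, 0],
 [1, 1, 1]]
  V a = (2, 4, 4)
Solving gives a = (4, -2, 2).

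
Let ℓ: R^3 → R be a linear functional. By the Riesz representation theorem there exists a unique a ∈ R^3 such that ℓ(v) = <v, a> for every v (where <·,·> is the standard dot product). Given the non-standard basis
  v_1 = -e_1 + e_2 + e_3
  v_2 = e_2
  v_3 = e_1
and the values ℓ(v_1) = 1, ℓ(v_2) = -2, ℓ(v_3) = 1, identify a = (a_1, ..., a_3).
a = (1, -2, 4)

Write a = (a_1, ..., a_3) in the standard basis. For each basis vector v_i, ℓ(v_i) = <v_i, a> is a linear equation in the a_j's. Collect the n equations into a matrix system V a = ℓ, where row i of V is v_i (expressed in the standard basis). Since V is invertible (lower-triangular with 1s on the diagonal, up to permutation), solve by back-substitution:
  V =
[[-1, 1, 1],
 [0, 1, 0],
 [1, 0, 0]]
  V a = (1, -2, 1)
Solving gives a = (1, -2, 4).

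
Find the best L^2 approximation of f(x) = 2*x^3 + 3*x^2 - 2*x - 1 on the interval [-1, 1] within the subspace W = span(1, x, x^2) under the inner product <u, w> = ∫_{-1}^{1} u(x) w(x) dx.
g(x) = 3*x^2 - 4*x/5 - 1

The best approximation g ∈ W is the orthogonal projection of f onto W. Writing g = a_0 + a_1 x + a_2 x^2, the coefficients solve the normal equations G · a = b where
  G_{ij} = <φ_i, φ_j> and b_i = <f, φ_i>, with φ_0 = 1, φ_1 = x, φ_2 = x^2.
G =
  [2, 0, 2/3]
  [0, 2/3, 0]
  [2/3, 0, 2/5],
b = (0, -8/15, 8/15).
Solving gives a_0 = -1, a_1 = -4/5, a_2 = 3, so
  g(x) = 3*x^2 - 4*x/5 - 1.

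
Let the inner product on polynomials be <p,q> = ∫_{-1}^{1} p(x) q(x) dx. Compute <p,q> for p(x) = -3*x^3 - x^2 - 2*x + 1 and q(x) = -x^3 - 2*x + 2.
<p,q> = 986/105

Expand the product: p(x)·q(x) = 3*x^6 + x^5 + 8*x^4 - 5*x^3 + 2*x^2 - 6*x + 2.
∫_{-1}^{1} of each monomial x^k gives [2/(k+1) if k even, 0 if k odd]. Integrating term-by-term (or equivalently evaluating the antiderivative F(x) = 3*x^7/7 + x^6/6 + 8*x^5/5 - 5*x^4/4 + 2*x^3/3 - 3*x^2 + 2*x at the endpoints):
  F(1) − F(−1) = 257/420 − (-1229/140) = 986/105.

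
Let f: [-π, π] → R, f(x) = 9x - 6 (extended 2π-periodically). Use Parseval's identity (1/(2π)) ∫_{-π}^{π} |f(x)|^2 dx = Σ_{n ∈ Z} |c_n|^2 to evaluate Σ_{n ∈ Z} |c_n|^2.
Σ |c_n|^2 = 27π^2 + 36

Expand and integrate term by term over [-π, π]:
  ∫ (9x)^2 dx = 81·(2π^3/3); ∫ 2·9·(-6)·x dx = 0 (odd integrand); ∫ (-6)^2 dx = 36·2π.
So (1/(2π)) ∫_{-π}^{π} (9x - 6)^2 dx = 81π^2/3 + 36 = 27π^2 + 36.
Parseval ⇒ Σ |c_n|^2 = 27π^2 + 36.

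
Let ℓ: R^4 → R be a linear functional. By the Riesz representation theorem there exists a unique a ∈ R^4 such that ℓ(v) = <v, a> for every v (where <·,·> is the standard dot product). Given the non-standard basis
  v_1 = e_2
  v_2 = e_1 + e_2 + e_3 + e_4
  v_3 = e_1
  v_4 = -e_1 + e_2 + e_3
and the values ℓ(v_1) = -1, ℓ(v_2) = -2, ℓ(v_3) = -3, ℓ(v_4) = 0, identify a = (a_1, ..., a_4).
a = (-3, -1, -2, 4)

Write a = (a_1, ..., a_4) in the standard basis. For each basis vector v_i, ℓ(v_i) = <v_i, a> is a linear equation in the a_j's. Collect the n equations into a matrix system V a = ℓ, where row i of V is v_i (expressed in the standard basis). Since V is invertible (lower-triangular with 1s on the diagonal, up to permutation), solve by back-substitution:
  V =
[[0, 1, 0, 0],
 [1, 1, 1, 1],
 [1, 0, 0, 0],
 [-1, 1, 1, 0]]
  V a = (-1, -2, -3, 0)
Solving gives a = (-3, -1, -2, 4).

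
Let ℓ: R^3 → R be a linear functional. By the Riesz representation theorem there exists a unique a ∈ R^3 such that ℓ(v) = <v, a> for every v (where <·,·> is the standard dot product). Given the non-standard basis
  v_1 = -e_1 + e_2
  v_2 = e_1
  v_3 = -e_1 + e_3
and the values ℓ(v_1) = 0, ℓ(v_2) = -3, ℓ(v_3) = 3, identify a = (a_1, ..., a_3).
a = (-3, -3, 0)

Write a = (a_1, ..., a_3) in the standard basis. For each basis vector v_i, ℓ(v_i) = <v_i, a> is a linear equation in the a_j's. Collect the n equations into a matrix system V a = ℓ, where row i of V is v_i (expressed in the standard basis). Since V is invertible (lower-triangular with 1s on the diagonal, up to permutation), solve by back-substitution:
  V =
[[-1, 1, 0],
 [1, 0, 0],
 [-1, 0, 1]]
  V a = (0, -3, 3)
Solving gives a = (-3, -3, 0).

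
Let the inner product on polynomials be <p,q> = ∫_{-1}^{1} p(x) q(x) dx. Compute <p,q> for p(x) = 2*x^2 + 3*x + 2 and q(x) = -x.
<p,q> = -2

Expand the product: p(x)·q(x) = -2*x^3 - 3*x^2 - 2*x.
∫_{-1}^{1} of each monomial x^k gives [2/(k+1) if k even, 0 if k odd]. Integrating term-by-term (or equivalently evaluating the antiderivative F(x) = -x^4/2 - x^3 - x^2 at the endpoints):
  F(1) − F(−1) = -5/2 − (-1/2) = -2.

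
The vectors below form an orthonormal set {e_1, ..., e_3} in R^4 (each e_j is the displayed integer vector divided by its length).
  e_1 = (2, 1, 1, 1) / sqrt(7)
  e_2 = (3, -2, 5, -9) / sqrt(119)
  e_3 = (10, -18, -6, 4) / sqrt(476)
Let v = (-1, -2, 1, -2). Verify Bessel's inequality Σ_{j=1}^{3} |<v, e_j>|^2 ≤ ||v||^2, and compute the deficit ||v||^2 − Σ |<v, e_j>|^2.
Σ |<v, e_j>|^2 = 61/7; ||v||^2 = 10; deficit = 9/7

Write each e_j = u_j / sqrt(<u_j, u_j>) where u_j is the displayed integer vector. Then <v, e_j> = <v, u_j> / sqrt(<u_j, u_j>), so |<v, e_j>|^2 = <v, u_j>^2 / <u_j, u_j>.
Coefficients: <v, e_1> = -5/sqrt(7), <v, e_2> = 24/sqrt(119), <v, e_3> = 12/sqrt(476).
Square and sum: Σ |<v, e_j>|^2 = 61/7.
Compute ||v||^2 = v·v = 10.
Deficit = 10 − 61/7 = 9/7 ≥ 0, confirming Bessel's inequality. (The deficit equals ||v − Σ <v,e_j> e_j||^2, the squared distance from v to span{e_j}.)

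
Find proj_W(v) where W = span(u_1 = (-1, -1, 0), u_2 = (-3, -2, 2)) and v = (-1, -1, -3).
proj_W(v) = (-1/3, -5/3, -8/3)

Set up U = [u_1 | ... | u_2] ∈ R^(3×2). The projector onto W = col(U) is P = U (U^T U)^(-1) U^T.
Compute U^T U =
  [2, 5]
  [5, 17],
and U^T v = (2, -1).
Solve U^T U · c = U^T v for the coefficients: c = (13/3, -4/3). The projection is proj_W(v) = U c.
Check: (v - proj_W(v)) · u_1 = 0  (should be 0).
Check: (v - proj_W(v)) · u_2 = 0  (should be 0).
Result: proj_W(v) = (-1/3, -5/3, -8/3).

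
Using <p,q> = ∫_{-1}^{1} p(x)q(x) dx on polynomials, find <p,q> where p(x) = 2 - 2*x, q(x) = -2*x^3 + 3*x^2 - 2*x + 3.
<p,q> = 304/15

Expand the product: p(x)·q(x) = 4*x^4 - 10*x^3 + 10*x^2 - 10*x + 6.
∫_{-1}^{1} of each monomial x^k gives [2/(k+1) if k even, 0 if k odd]. Integrating term-by-term (or equivalently evaluating the antiderivative F(x) = 4*x^5/5 - 5*x^4/2 + 10*x^3/3 - 5*x^2 + 6*x at the endpoints):
  F(1) − F(−1) = 79/30 − (-529/30) = 304/15.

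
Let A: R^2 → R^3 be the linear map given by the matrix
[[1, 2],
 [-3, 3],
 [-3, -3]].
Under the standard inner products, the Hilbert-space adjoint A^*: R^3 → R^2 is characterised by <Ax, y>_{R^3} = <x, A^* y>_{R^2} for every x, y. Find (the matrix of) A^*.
A^* = A^T =
[[1, -3, -3],
 [2, 3, -3]]

For real matrices with standard dot products, the defining identity <Ax, y> = <x, A^* y> gives (Ax)^T y = x^T (A^*) y, i.e. x^T A^T y = x^T (A^*) y. Since this holds for all x, y, we must have A^* = A^T. Therefore
A^* =
[[1, -3, -3],
 [2, 3, -3]].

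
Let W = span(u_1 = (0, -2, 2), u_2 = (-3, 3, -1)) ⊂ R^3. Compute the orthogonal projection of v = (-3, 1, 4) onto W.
proj_W(v) = (-42/11, -5/22, 61/22)

Set up U = [u_1 | ... | u_2] ∈ R^(3×2). The projector onto W = col(U) is P = U (U^T U)^(-1) U^T.
Compute U^T U =
  [8, -8]
  [-8, 19],
and U^T v = (6, 8).
Solve U^T U · c = U^T v for the coefficients: c = (89/44, 14/11). The projection is proj_W(v) = U c.
Check: (v - proj_W(v)) · u_1 = 0  (should be 0).
Check: (v - proj_W(v)) · u_2 = 0  (should be 0).
Result: proj_W(v) = (-42/11, -5/22, 61/22).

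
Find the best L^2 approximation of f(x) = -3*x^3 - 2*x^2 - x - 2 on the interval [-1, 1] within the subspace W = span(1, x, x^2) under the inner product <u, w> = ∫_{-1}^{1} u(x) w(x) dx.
g(x) = -2*x^2 - 14*x/5 - 2

The best approximation g ∈ W is the orthogonal projection of f onto W. Writing g = a_0 + a_1 x + a_2 x^2, the coefficients solve the normal equations G · a = b where
  G_{ij} = <φ_i, φ_j> and b_i = <f, φ_i>, with φ_0 = 1, φ_1 = x, φ_2 = x^2.
G =
  [2, 0, 2/3]
  [0, 2/3, 0]
  [2/3, 0, 2/5],
b = (-16/3, -28/15, -32/15).
Solving gives a_0 = -2, a_1 = -14/5, a_2 = -2, so
  g(x) = -2*x^2 - 14*x/5 - 2.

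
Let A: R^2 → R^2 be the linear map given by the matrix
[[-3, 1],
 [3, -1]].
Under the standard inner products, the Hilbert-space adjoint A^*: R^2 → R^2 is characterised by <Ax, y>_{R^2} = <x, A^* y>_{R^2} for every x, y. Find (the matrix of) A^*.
A^* = A^T =
[[-3, 3],
 [1, -1]]

For real matrices with standard dot products, the defining identity <Ax, y> = <x, A^* y> gives (Ax)^T y = x^T (A^*) y, i.e. x^T A^T y = x^T (A^*) y. Since this holds for all x, y, we must have A^* = A^T. Therefore
A^* =
[[-3, 3],
 [1, -1]].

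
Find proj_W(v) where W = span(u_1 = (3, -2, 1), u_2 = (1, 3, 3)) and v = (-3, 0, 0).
proj_W(v) = (-555/266, 108/133, -297/266)

Set up U = [u_1 | ... | u_2] ∈ R^(3×2). The projector onto W = col(U) is P = U (U^T U)^(-1) U^T.
Compute U^T U =
  [14, 0]
  [0, 19],
and U^T v = (-9, -3).
Solve U^T U · c = U^T v for the coefficients: c = (-9/14, -3/19). The projection is proj_W(v) = U c.
Check: (v - proj_W(v)) · u_1 = 0  (should be 0).
Check: (v - proj_W(v)) · u_2 = 0  (should be 0).
Result: proj_W(v) = (-555/266, 108/133, -297/266).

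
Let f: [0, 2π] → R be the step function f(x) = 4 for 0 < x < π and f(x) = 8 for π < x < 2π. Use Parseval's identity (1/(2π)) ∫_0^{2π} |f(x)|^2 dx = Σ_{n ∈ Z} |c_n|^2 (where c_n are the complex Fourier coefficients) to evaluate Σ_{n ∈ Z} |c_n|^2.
Σ |c_n|^2 = 40

Parseval equates the L^2 energy of f (normalised by 1/(2π)) with the ℓ^2 sum of its Fourier coefficients: (1/(2π)) ∫_0^{2π} |f|^2 = Σ |c_n|^2.
Compute the left side: (1/(2π)) [∫_0^π 4^2 dx + ∫_π^{2π} 8^2 dx] = (1/(2π)) · (16π + 64π) = (16 + 64)/2 = 40.
So Σ_{n ∈ Z} |c_n|^2 = 40.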